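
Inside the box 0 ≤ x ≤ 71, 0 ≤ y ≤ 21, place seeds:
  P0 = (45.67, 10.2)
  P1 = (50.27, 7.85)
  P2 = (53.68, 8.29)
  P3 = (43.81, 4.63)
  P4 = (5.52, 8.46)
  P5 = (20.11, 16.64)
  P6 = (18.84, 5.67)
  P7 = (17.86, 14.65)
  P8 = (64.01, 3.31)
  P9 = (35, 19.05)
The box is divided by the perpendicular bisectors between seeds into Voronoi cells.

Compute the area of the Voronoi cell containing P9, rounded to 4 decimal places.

Area of P9's cell: 155.8493

1. box [0,71]×[0,21]: [(0, 0) (71, 0) (71, 21) (0, 21)]
2. ⊥bis P9·P0 via (40.335,14.625): [(0, 0) (28.2046, 0) (45.6226, 21) (0, 21)]  |A|=775.1858
3. ⊥bis P9·P1 via (42.635,13.45): [(0, 0) (28.2046, 0) (45.6226, 21) (0, 21)]  |A|=775.1858
4. ⊥bis P9·P2 via (44.34,13.67): [(0, 0) (28.2046, 0) (45.6226, 21) (0, 21)]  |A|=775.1858
5. ⊥bis P9·P3 via (39.405,11.84): [(0, 0) (20.0256, 0) (36.6073, 10.1308) (45.6226, 21) (0, 21)]  |A|=733.7558
6. ⊥bis P9·P4 via (20.26,13.755): [(24.2697, 2.593) (36.6073, 10.1308) (45.6226, 21) (17.6574, 21)]  |A|=290.451
7. ⊥bis P9·P5 via (27.555,17.845): [(29.5058, 5.792) (36.6073, 10.1308) (45.6226, 21) (27.0444, 21)]  |A|=160.3056
8. ⊥bis P9·P6 via (26.92,12.36): [(28.8128, 10.074) (31.3999, 6.9493) (36.6073, 10.1308) (45.6226, 21) (27.0444, 21)]  |A|=155.8493
9. ⊥bis P9·P7 via (26.43,16.85): [(28.8128, 10.074) (31.3999, 6.9493) (36.6073, 10.1308) (45.6226, 21) (27.0444, 21)]  |A|=155.8493
10. ⊥bis P9·P8 via (49.505,11.18): [(28.8128, 10.074) (31.3999, 6.9493) (36.6073, 10.1308) (45.6226, 21) (27.0444, 21)]  |A|=155.8493
11. canonical 5-gon: [(28.8128, 10.074) (31.3999, 6.9493) (36.6073, 10.1308) (45.6226, 21) (27.0444, 21)]
12. shoelace: 155.8493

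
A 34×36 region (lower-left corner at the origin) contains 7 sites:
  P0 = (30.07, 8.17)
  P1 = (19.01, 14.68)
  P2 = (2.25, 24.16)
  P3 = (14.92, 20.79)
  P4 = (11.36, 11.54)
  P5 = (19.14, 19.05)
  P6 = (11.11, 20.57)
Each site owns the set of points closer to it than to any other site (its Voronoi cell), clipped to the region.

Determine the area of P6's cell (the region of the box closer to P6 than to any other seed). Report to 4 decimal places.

Area of P6's cell: 91.2504

1. box [0,34]×[0,36]: [(0, 0) (34, 0) (34, 36) (0, 36)]
2. ⊥bis P6·P0 via (20.59,14.37): [(0, 0) (11.1919, 0) (34, 34.8743) (34, 36) (0, 36)]  |A|=826.2915
3. ⊥bis P6·P1 via (15.06,17.625): [(0, 0) (1.9193, 0) (28.7598, 36) (0, 36)]  |A|=552.2252
4. ⊥bis P6·P2 via (6.68,22.365): [(0, 5.879) (0, 0) (1.9193, 0) (28.7598, 36) (12.2048, 36)]  |A|=368.4148
5. ⊥bis P6·P3 via (13.015,20.68): [(12.1397, 35.8393) (0, 5.879) (0, 0) (1.9193, 0) (13.3257, 15.2989)]  |A|=196.2966
6. ⊥bis P6·P4 via (11.235,16.055): [(13.2788, 16.1116) (12.1397, 35.8393) (4.0426, 15.8559)]  |A|=91.2504
7. ⊥bis P6·P5 via (15.125,19.81): [(13.2788, 16.1116) (12.1397, 35.8393) (4.0426, 15.8559)]  |A|=91.2504
8. canonical 3-gon: [(13.2788, 16.1116) (12.1397, 35.8393) (4.0426, 15.8559)]
9. shoelace: 91.2504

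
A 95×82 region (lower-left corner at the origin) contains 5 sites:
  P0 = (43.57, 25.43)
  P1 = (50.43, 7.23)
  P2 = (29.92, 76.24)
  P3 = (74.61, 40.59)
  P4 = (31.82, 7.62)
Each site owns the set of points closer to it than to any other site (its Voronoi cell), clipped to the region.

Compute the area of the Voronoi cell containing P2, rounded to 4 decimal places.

1. box [0,95]×[0,82]: [(0, 0) (95, 0) (95, 82) (0, 82)]
2. ⊥bis P2·P0 via (36.745,50.835): [(0, 40.9635) (95, 66.4851) (95, 82) (0, 82)]  |A|=2686.1907
3. ⊥bis P2·P1 via (40.175,41.735): [(0, 40.9635) (95, 66.4851) (95, 82) (0, 82)]  |A|=2686.1907
4. ⊥bis P2·P3 via (52.265,58.415): [(0, 40.9635) (48.8022, 54.0741) (71.0792, 82) (0, 82)]  |A|=1993.8086
5. ⊥bis P2·P4 via (30.87,41.93): [(0, 41.0752) (0.4636, 41.0881) (48.8022, 54.0741) (71.0792, 82) (0, 82)]  |A|=1993.7828
6. canonical 5-gon: [(0, 41.0752) (0.4636, 41.0881) (48.8022, 54.0741) (71.0792, 82) (0, 82)]
7. shoelace: 1993.7828

Area of P2's cell: 1993.7828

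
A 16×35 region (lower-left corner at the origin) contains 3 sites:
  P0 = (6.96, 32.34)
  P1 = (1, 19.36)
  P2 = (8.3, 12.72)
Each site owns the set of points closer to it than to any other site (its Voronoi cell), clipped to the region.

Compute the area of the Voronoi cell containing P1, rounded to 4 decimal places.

1. box [0,16]×[0,35]: [(0, 0) (16, 0) (16, 35) (0, 35)]
2. ⊥bis P1·P0 via (3.98,25.85): [(0, 27.6775) (0, 0) (16, 0) (16, 20.3308)]  |A|=384.0663
3. ⊥bis P1·P2 via (4.65,16.04): [(10.7469, 22.7429) (0, 27.6775) (0, 10.9278)]  |A|=90.0033
4. canonical 3-gon: [(10.7469, 22.7429) (0, 27.6775) (0, 10.9278)]
5. shoelace: 90.0033

Area of P1's cell: 90.0033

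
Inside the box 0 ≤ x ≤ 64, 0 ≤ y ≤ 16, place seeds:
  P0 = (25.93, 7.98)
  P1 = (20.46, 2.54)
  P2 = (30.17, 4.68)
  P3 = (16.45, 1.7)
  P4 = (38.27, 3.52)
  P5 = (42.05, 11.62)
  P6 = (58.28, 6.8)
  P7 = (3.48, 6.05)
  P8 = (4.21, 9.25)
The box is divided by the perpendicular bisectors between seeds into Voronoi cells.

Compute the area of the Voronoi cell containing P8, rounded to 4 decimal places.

1. box [0,64]×[0,16]: [(0, 0) (64, 0) (64, 16) (0, 16)]
2. ⊥bis P8·P0 via (15.07,8.615): [(0, 0) (14.5663, 0) (15.5018, 16) (0, 16)]  |A|=240.5446
3. ⊥bis P8·P1 via (12.335,5.895): [(0, 0) (9.9008, 0) (15.3359, 13.1624) (15.5018, 16) (0, 16)]  |A|=209.8403
4. ⊥bis P8·P2 via (17.19,6.965): [(0, 0) (9.9008, 0) (15.3359, 13.1624) (15.5018, 16) (0, 16)]  |A|=209.8403
5. ⊥bis P8·P3 via (10.33,5.475): [(0, 0) (6.9529, 0) (15.3635, 13.6353) (15.5018, 16) (0, 16)]  |A|=188.6389
6. ⊥bis P8·P4 via (21.24,6.385): [(0, 0) (6.9529, 0) (15.3635, 13.6353) (15.5018, 16) (0, 16)]  |A|=188.6389
7. ⊥bis P8·P5 via (23.13,10.435): [(0, 0) (6.9529, 0) (15.3635, 13.6353) (15.5018, 16) (0, 16)]  |A|=188.6389
8. ⊥bis P8·P6 via (31.245,8.025): [(0, 0) (6.9529, 0) (15.3635, 13.6353) (15.5018, 16) (0, 16)]  |A|=188.6389
9. ⊥bis P8·P7 via (3.845,7.65): [(0, 8.5271) (10.7061, 6.0848) (15.3635, 13.6353) (15.5018, 16) (0, 16)]  |A|=121.8391
10. canonical 5-gon: [(0, 8.5271) (10.7061, 6.0848) (15.3635, 13.6353) (15.5018, 16) (0, 16)]
11. shoelace: 121.8391

Area of P8's cell: 121.8391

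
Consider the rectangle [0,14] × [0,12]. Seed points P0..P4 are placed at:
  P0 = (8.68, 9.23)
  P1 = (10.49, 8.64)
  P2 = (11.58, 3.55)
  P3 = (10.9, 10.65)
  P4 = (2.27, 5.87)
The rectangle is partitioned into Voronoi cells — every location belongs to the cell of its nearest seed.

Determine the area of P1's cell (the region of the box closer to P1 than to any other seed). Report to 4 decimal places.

1. box [0,14]×[0,12]: [(0, 0) (14, 0) (14, 12) (0, 12)]
2. ⊥bis P1·P0 via (9.585,8.935): [(6.6725, 0) (14, 0) (14, 12) (10.5841, 12)]  |A|=64.4606
3. ⊥bis P1·P2 via (11.035,6.095): [(8.481, 5.5481) (14, 6.7299) (14, 12) (10.5841, 12)]  |A|=25.5624
4. ⊥bis P1·P3 via (10.695,9.645): [(9.8712, 9.813) (8.481, 5.5481) (14, 6.7299) (14, 8.9708)]  |A|=15.5738
5. ⊥bis P1·P4 via (6.38,7.255): [(9.8712, 9.813) (8.481, 5.5481) (14, 6.7299) (14, 8.9708)]  |A|=15.5738
6. canonical 4-gon: [(9.8712, 9.813) (8.481, 5.5481) (14, 6.7299) (14, 8.9708)]
7. shoelace: 15.5738

Area of P1's cell: 15.5738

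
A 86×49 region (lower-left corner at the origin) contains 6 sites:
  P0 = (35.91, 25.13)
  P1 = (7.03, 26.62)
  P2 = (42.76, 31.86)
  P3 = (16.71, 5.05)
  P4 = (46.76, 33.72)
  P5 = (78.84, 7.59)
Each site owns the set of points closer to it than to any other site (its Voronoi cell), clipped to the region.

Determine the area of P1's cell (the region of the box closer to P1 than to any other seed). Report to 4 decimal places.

1. box [0,86]×[0,49]: [(0, 0) (86, 0) (86, 49) (0, 49)]
2. ⊥bis P1·P0 via (21.47,25.875): [(0, 0) (20.135, 0) (22.6631, 49) (0, 49)]  |A|=1048.5539
3. ⊥bis P1·P2 via (24.895,29.24): [(0, 0) (20.135, 0) (22.4898, 45.6406) (21.9971, 49) (0, 49)]  |A|=1047.4353
4. ⊥bis P1·P3 via (11.87,15.835): [(0, 10.5081) (21.1673, 20.0073) (22.4898, 45.6406) (21.9971, 49) (0, 49)]  |A|=734.7972
5. ⊥bis P1·P4 via (26.895,30.17): [(0, 10.5081) (21.1673, 20.0073) (22.4898, 45.6406) (21.9971, 49) (0, 49)]  |A|=734.7972
6. ⊥bis P1·P5 via (42.935,17.105): [(0, 10.5081) (21.1673, 20.0073) (22.4898, 45.6406) (21.9971, 49) (0, 49)]  |A|=734.7972
7. canonical 5-gon: [(0, 10.5081) (21.1673, 20.0073) (22.4898, 45.6406) (21.9971, 49) (0, 49)]
8. shoelace: 734.7972

Area of P1's cell: 734.7972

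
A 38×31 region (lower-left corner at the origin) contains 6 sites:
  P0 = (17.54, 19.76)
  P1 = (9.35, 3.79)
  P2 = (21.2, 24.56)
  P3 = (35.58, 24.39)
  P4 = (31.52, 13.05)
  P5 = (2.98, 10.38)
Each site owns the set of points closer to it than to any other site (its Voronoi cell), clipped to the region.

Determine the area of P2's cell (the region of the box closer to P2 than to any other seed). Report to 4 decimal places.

1. box [0,38]×[0,31]: [(0, 0) (38, 0) (38, 31) (0, 31)]
2. ⊥bis P2·P0 via (19.37,22.16): [(38, 7.9546) (38, 31) (7.7766, 31)]  |A|=348.2553
3. ⊥bis P2·P1 via (15.275,14.175): [(38, 7.9546) (38, 31) (7.7766, 31)]  |A|=348.2553
4. ⊥bis P2·P3 via (28.39,24.475): [(28.2823, 15.3644) (28.4671, 31) (7.7766, 31)]  |A|=161.7551
5. ⊥bis P2·P4 via (26.36,18.805): [(25.1697, 17.7377) (28.344, 20.5839) (28.4671, 31) (7.7766, 31)]  |A|=153.5587
6. ⊥bis P2·P5 via (12.09,17.47): [(25.1697, 17.7377) (28.344, 20.5839) (28.4671, 31) (7.7766, 31)]  |A|=153.5587
7. canonical 4-gon: [(25.1697, 17.7377) (28.344, 20.5839) (28.4671, 31) (7.7766, 31)]
8. shoelace: 153.5587

Area of P2's cell: 153.5587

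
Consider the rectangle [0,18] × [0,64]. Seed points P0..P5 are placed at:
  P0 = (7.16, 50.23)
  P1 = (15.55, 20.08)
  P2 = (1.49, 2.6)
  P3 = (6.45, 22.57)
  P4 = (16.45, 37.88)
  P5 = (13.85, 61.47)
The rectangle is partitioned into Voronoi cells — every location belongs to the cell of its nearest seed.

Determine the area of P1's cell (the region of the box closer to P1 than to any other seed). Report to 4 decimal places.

Area of P1's cell: 165.3351

1. box [0,18]×[0,64]: [(0, 0) (18, 0) (18, 64) (0, 64)]
2. ⊥bis P1·P0 via (11.355,35.155): [(0, 31.9952) (0, 0) (18, 0) (18, 37.0041)]  |A|=620.9939
3. ⊥bis P1·P2 via (8.52,11.34): [(0, 31.9952) (0, 18.193) (18, 3.7148) (18, 37.0041)]  |A|=423.8235
4. ⊥bis P1·P3 via (11,21.325): [(15.0669, 36.1879) (8.3133, 11.5062) (18, 3.7148) (18, 37.0041)]  |A|=194.6725
5. ⊥bis P1·P4 via (16,28.98): [(13.1343, 29.1249) (8.3133, 11.5062) (18, 3.7148) (18, 28.8789)]  |A|=165.3351
6. ⊥bis P1·P5 via (14.7,40.775): [(13.1343, 29.1249) (8.3133, 11.5062) (18, 3.7148) (18, 28.8789)]  |A|=165.3351
7. canonical 4-gon: [(13.1343, 29.1249) (8.3133, 11.5062) (18, 3.7148) (18, 28.8789)]
8. shoelace: 165.3351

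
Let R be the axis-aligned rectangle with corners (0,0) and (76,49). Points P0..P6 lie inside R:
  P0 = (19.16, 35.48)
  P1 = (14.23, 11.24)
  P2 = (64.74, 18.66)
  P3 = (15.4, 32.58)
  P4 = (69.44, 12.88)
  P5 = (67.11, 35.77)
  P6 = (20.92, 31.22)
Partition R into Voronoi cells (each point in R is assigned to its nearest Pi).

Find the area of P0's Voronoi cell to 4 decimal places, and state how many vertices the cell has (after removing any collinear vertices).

1. box [0,76]×[0,49]: [(0, 0) (76, 0) (76, 49) (0, 49)]
2. ⊥bis P0·P1 via (16.695,23.36): [(0, 26.7555) (76, 11.2984) (76, 49) (0, 49)]  |A|=2277.9534
3. ⊥bis P0·P2 via (41.95,27.07): [(0, 26.7555) (38.9134, 18.8412) (50.0426, 49) (0, 49)]  |A|=1187.4188
4. ⊥bis P0·P3 via (17.28,34.03): [(27.1495, 21.2337) (38.9134, 18.8412) (50.0426, 49) (5.734, 49)]  |A|=805.8497
5. ⊥bis P0·P4 via (44.3,24.18): [(27.1495, 21.2337) (38.9134, 18.8412) (50.0426, 49) (5.734, 49)]  |A|=805.8497
6. ⊥bis P0·P5 via (43.135,35.625): [(27.1495, 21.2337) (38.9134, 18.8412) (43.1668, 30.3674) (43.0541, 49) (5.734, 49)]  |A|=740.7423
7. ⊥bis P0·P6 via (20.04,33.35): [(18.3447, 32.6496) (43.0912, 42.8735) (43.0541, 49) (5.734, 49)]  |A|=381.094
8. canonical 4-gon: [(18.3447, 32.6496) (43.0912, 42.8735) (43.0541, 49) (5.734, 49)]
9. shoelace: 381.094

Area of P0's cell: 381.0940 (4 vertices)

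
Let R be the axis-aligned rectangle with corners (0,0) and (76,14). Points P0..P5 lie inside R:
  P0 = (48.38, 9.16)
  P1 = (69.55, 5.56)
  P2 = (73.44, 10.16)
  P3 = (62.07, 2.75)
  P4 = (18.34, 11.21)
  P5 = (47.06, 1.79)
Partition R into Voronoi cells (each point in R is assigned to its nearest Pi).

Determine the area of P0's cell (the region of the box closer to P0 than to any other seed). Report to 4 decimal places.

1. box [0,76]×[0,14]: [(0, 0) (76, 0) (76, 14) (0, 14)]
2. ⊥bis P0·P1 via (58.965,7.36): [(0, 0) (57.7134, 0) (60.0941, 14) (0, 14)]  |A|=824.6529
3. ⊥bis P0·P2 via (60.91,9.66): [(0, 0) (57.7134, 0) (60.0941, 14) (0, 14)]  |A|=824.6529
4. ⊥bis P0·P3 via (55.225,5.955): [(0, 0) (52.4367, 0) (58.9919, 14) (0, 14)]  |A|=780.0001
5. ⊥bis P0·P4 via (33.36,10.185): [(32.665, 0) (52.4367, 0) (58.9919, 14) (33.6203, 14)]  |A|=316.0031
6. ⊥bis P0·P5 via (47.72,5.475): [(33.2159, 8.0728) (54.437, 4.272) (58.9919, 14) (33.6203, 14)]  |A|=187.0676
7. canonical 4-gon: [(33.2159, 8.0728) (54.437, 4.272) (58.9919, 14) (33.6203, 14)]
8. shoelace: 187.0676

Area of P0's cell: 187.0676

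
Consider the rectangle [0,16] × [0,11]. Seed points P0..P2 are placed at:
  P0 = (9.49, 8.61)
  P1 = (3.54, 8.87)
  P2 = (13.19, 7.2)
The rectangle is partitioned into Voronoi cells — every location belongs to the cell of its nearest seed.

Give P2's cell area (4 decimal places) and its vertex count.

Area of P2's cell: 61.3415 (4 vertices)

1. box [0,16]×[0,11]: [(0, 0) (16, 0) (16, 11) (0, 11)]
2. ⊥bis P2·P0 via (11.34,7.905): [(8.3276, 0) (16, 0) (16, 11) (12.5194, 11)]  |A|=61.3415
3. ⊥bis P2·P1 via (8.365,8.035): [(8.3276, 0) (16, 0) (16, 11) (12.5194, 11)]  |A|=61.3415
4. canonical 4-gon: [(8.3276, 0) (16, 0) (16, 11) (12.5194, 11)]
5. shoelace: 61.3415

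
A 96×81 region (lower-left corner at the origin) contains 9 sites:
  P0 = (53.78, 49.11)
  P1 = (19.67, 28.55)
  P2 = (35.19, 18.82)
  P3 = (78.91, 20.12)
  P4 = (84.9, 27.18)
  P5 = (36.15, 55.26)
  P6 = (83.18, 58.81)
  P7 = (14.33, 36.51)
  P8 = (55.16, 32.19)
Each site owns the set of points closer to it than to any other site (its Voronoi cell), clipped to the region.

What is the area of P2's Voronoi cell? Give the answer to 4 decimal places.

Area of P2's cell: 933.6950

1. box [0,96]×[0,81]: [(0, 0) (96, 0) (96, 81) (0, 81)]
2. ⊥bis P2·P0 via (44.485,33.965): [(0, 61.267) (0, 0) (96, 0) (96, 2.3485)]  |A|=3053.5416
3. ⊥bis P2·P1 via (27.43,23.685): [(36.823, 38.6674) (12.5811, 0) (96, 0) (96, 2.3485)]  |A|=1682.2863
4. ⊥bis P2·P3 via (57.05,19.47): [(56.8445, 26.3795) (36.823, 38.6674) (12.5811, 0) (57.6289, 0)]  |A|=1130.2028
5. ⊥bis P2·P4 via (60.045,23): [(56.8445, 26.3795) (36.823, 38.6674) (12.5811, 0) (57.6289, 0)]  |A|=1130.2028
6. ⊥bis P2·P5 via (35.67,37.04): [(56.8445, 26.3795) (39.6453, 36.9353) (35.8005, 37.0366) (12.5811, 0) (57.6289, 0)]  |A|=1127.0158
7. ⊥bis P2·P6 via (59.185,38.815): [(56.8445, 26.3795) (39.6453, 36.9353) (35.8005, 37.0366) (12.5811, 0) (57.6289, 0)]  |A|=1127.0158
8. ⊥bis P2·P7 via (24.76,27.665): [(56.8445, 26.3795) (39.6453, 36.9353) (35.8005, 37.0366) (12.5811, 0) (57.6289, 0)]  |A|=1127.0158
9. ⊥bis P2·P8 via (45.175,25.505): [(57.4141, 7.2241) (37.4843, 36.9922) (35.8005, 37.0366) (12.5811, 0) (57.6289, 0)]  |A|=933.695
10. canonical 5-gon: [(57.4141, 7.2241) (37.4843, 36.9922) (35.8005, 37.0366) (12.5811, 0) (57.6289, 0)]
11. shoelace: 933.695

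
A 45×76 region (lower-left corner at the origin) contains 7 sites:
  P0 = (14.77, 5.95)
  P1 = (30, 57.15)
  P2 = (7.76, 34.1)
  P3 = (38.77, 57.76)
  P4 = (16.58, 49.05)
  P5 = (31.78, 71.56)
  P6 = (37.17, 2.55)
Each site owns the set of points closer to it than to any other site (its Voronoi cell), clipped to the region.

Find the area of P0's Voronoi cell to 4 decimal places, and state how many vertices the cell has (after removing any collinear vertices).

Area of P0's cell: 559.6000 (4 vertices)

1. box [0,45]×[0,76]: [(0, 0) (45, 0) (45, 76) (0, 76)]
2. ⊥bis P0·P1 via (22.385,31.55): [(0, 38.2087) (0, 0) (45, 0) (45, 24.8229)]  |A|=1418.2106
3. ⊥bis P0·P2 via (11.265,20.025): [(38.4072, 26.784) (0, 17.2198) (0, 0) (45, 0) (45, 24.8229)]  |A|=1015.1483
4. ⊥bis P0·P3 via (26.77,31.855): [(37.9583, 26.6722) (0, 17.2198) (0, 0) (45, 0) (45, 23.4103)]  |A|=1009.366
5. ⊥bis P0·P4 via (15.675,27.5): [(38.2148, 26.5534) (37.587, 26.5798) (0, 17.2198) (0, 0) (45, 0) (45, 23.4103)]  |A|=1009.3321
6. ⊥bis P0·P5 via (23.275,38.755): [(38.2148, 26.5534) (37.587, 26.5798) (0, 17.2198) (0, 0) (45, 0) (45, 23.4103)]  |A|=1009.3321
7. ⊥bis P0·P6 via (25.97,4.25): [(29.0361, 24.4504) (0, 17.2198) (0, 0) (25.3249, 0)]  |A|=559.6
8. canonical 4-gon: [(29.0361, 24.4504) (0, 17.2198) (0, 0) (25.3249, 0)]
9. shoelace: 559.6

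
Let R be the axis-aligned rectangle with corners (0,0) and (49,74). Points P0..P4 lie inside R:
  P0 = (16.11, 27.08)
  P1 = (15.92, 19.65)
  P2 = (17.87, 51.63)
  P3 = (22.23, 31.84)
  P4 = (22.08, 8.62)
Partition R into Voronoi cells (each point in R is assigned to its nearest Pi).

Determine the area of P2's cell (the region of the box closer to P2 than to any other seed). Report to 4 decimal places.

1. box [0,49]×[0,74]: [(0, 0) (49, 0) (49, 74) (0, 74)]
2. ⊥bis P2·P0 via (16.99,39.355): [(0, 40.573) (49, 37.0602) (49, 74) (0, 74)]  |A|=1723.9864
3. ⊥bis P2·P1 via (16.895,35.64): [(0, 40.573) (49, 37.0602) (49, 74) (0, 74)]  |A|=1723.9864
4. ⊥bis P2·P3 via (20.05,41.735): [(0, 40.573) (11.1482, 39.7738) (49, 48.1131) (49, 74) (0, 74)]  |A|=1514.8004
5. ⊥bis P2·P4 via (19.975,30.125): [(0, 40.573) (11.1482, 39.7738) (49, 48.1131) (49, 74) (0, 74)]  |A|=1514.8004
6. canonical 5-gon: [(0, 40.573) (11.1482, 39.7738) (49, 48.1131) (49, 74) (0, 74)]
7. shoelace: 1514.8004

Area of P2's cell: 1514.8004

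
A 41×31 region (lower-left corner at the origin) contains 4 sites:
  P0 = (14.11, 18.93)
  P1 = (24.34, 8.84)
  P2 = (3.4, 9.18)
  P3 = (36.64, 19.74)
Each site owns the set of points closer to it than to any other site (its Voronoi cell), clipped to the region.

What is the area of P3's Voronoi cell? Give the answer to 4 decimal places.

Area of P3's cell: 311.0919

1. box [0,41]×[0,31]: [(0, 0) (41, 0) (41, 31) (0, 31)]
2. ⊥bis P3·P0 via (25.375,19.335): [(26.0701, 0) (41, 0) (41, 31) (24.9556, 31)]  |A|=480.1008
3. ⊥bis P3·P1 via (30.49,14.29): [(25.3478, 20.0927) (41, 2.4301) (41, 31) (24.9556, 31)]  |A|=311.0919
4. ⊥bis P3·P2 via (20.02,14.46): [(25.3478, 20.0927) (41, 2.4301) (41, 31) (24.9556, 31)]  |A|=311.0919
5. canonical 4-gon: [(25.3478, 20.0927) (41, 2.4301) (41, 31) (24.9556, 31)]
6. shoelace: 311.0919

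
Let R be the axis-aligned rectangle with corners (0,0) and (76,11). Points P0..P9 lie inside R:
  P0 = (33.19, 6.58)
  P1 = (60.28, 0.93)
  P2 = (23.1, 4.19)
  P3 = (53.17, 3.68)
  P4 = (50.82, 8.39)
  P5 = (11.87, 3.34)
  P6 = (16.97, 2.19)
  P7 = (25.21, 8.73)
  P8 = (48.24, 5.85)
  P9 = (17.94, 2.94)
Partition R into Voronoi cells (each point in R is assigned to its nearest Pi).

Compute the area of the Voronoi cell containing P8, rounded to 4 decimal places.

Area of P8's cell: 92.8090

1. box [0,76]×[0,11]: [(0, 0) (76, 0) (76, 11) (0, 11)]
2. ⊥bis P8·P0 via (40.715,6.215): [(40.4135, 0) (76, 0) (76, 11) (40.9471, 11)]  |A|=388.5165
3. ⊥bis P8·P1 via (54.26,3.39): [(40.4135, 0) (52.8747, 0) (57.3697, 11) (40.9471, 11)]  |A|=158.861
4. ⊥bis P8·P2 via (35.67,5.02): [(40.4135, 0) (52.8747, 0) (57.3697, 11) (40.9471, 11)]  |A|=158.861
5. ⊥bis P8·P3 via (50.705,4.765): [(40.4135, 0) (48.6076, 0) (53.4494, 11) (40.9471, 11)]  |A|=113.8302
6. ⊥bis P8·P4 via (49.53,7.12): [(40.4135, 0) (48.6076, 0) (51.0583, 5.5676) (45.7102, 11) (40.9471, 11)]  |A|=92.809
7. ⊥bis P8·P5 via (30.055,4.595): [(40.4135, 0) (48.6076, 0) (51.0583, 5.5676) (45.7102, 11) (40.9471, 11)]  |A|=92.809
8. ⊥bis P8·P6 via (32.605,4.02): [(40.4135, 0) (48.6076, 0) (51.0583, 5.5676) (45.7102, 11) (40.9471, 11)]  |A|=92.809
9. ⊥bis P8·P7 via (36.725,7.29): [(40.4135, 0) (48.6076, 0) (51.0583, 5.5676) (45.7102, 11) (40.9471, 11)]  |A|=92.809
10. ⊥bis P8·P9 via (33.09,4.395): [(40.4135, 0) (48.6076, 0) (51.0583, 5.5676) (45.7102, 11) (40.9471, 11)]  |A|=92.809
11. canonical 5-gon: [(40.4135, 0) (48.6076, 0) (51.0583, 5.5676) (45.7102, 11) (40.9471, 11)]
12. shoelace: 92.809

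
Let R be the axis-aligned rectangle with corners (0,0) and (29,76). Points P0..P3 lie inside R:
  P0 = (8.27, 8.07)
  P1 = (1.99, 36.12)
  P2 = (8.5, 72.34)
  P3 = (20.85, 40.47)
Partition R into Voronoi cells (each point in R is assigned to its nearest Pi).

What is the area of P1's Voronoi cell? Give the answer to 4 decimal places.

Area of P1's cell: 362.0952

1. box [0,29]×[0,76]: [(0, 0) (29, 0) (29, 76) (0, 76)]
2. ⊥bis P1·P0 via (5.13,22.095): [(0, 20.9465) (29, 27.4392) (29, 76) (0, 76)]  |A|=1502.4085
3. ⊥bis P1·P2 via (5.245,54.23): [(0, 55.1727) (0, 20.9465) (29, 27.4392) (29, 49.9604)]  |A|=822.8385
4. ⊥bis P1·P3 via (11.42,38.295): [(7.8527, 53.7613) (0, 55.1727) (0, 20.9465) (14.6641, 24.2296)]  |A|=362.0952
5. canonical 4-gon: [(7.8527, 53.7613) (0, 55.1727) (0, 20.9465) (14.6641, 24.2296)]
6. shoelace: 362.0952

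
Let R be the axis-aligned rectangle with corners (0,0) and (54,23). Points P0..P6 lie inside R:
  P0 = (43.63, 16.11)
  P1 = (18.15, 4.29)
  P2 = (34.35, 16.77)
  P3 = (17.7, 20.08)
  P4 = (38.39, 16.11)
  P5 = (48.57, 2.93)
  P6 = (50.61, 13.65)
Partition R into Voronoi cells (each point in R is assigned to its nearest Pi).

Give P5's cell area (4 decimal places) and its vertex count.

Area of P5's cell: 143.8793 (7 vertices)

1. box [0,54]×[0,23]: [(0, 0) (54, 0) (54, 23) (0, 23)]
2. ⊥bis P5·P0 via (46.1,9.52): [(20.7005, 0) (54, 0) (54, 12.481)]  |A|=207.8056
3. ⊥bis P5·P1 via (33.36,3.61): [(33.4116, 4.7643) (33.1986, 0) (54, 0) (54, 12.481)]  |A|=178.0335
4. ⊥bis P5·P2 via (41.46,9.85): [(38.2896, 6.5926) (33.2624, 1.4273) (33.1986, 0) (54, 0) (54, 12.481)]  |A|=170.0311
5. ⊥bis P5·P3 via (33.135,11.505): [(38.2896, 6.5926) (33.2624, 1.4273) (33.1986, 0) (54, 0) (54, 12.481)]  |A|=170.0311
6. ⊥bis P5·P4 via (43.48,9.52): [(41.01, 7.6122) (34.0496, 2.2361) (33.2624, 1.4273) (33.1986, 0) (54, 0) (54, 12.481)]  |A|=166.2671
7. ⊥bis P5·P6 via (49.59,8.29): [(45.0987, 9.1447) (41.01, 7.6122) (34.0496, 2.2361) (33.2624, 1.4273) (33.1986, 0) (54, 0) (54, 7.4508)]  |A|=143.8793
8. canonical 7-gon: [(45.0987, 9.1447) (41.01, 7.6122) (34.0496, 2.2361) (33.2624, 1.4273) (33.1986, 0) (54, 0) (54, 7.4508)]
9. shoelace: 143.8793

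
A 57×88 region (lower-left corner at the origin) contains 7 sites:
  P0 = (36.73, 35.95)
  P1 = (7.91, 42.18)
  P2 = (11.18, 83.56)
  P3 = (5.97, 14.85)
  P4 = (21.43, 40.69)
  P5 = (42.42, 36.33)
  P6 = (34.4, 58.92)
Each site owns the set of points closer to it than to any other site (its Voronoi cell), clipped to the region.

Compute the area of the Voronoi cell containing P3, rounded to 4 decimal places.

1. box [0,57]×[0,88]: [(0, 0) (57, 0) (57, 88) (0, 88)]
2. ⊥bis P3·P0 via (21.35,25.4): [(0, 56.5245) (0, 0) (38.7733, 0)]  |A|=1095.8192
3. ⊥bis P3·P1 via (6.94,28.515): [(19.8414, 27.5992) (0, 29.0076) (0, 0) (38.7733, 0)]  |A|=822.8324
4. ⊥bis P3·P2 via (8.575,49.205): [(19.8414, 27.5992) (0, 29.0076) (0, 0) (38.7733, 0)]  |A|=822.8324
5. ⊥bis P3·P4 via (13.7,27.77): [(23.9177, 21.6568) (13.1972, 28.0708) (0, 29.0076) (0, 0) (38.7733, 0)]  |A|=804.0522
6. ⊥bis P3·P5 via (24.195,25.59): [(23.9177, 21.6568) (13.1972, 28.0708) (0, 29.0076) (0, 0) (38.7733, 0)]  |A|=804.0522
7. ⊥bis P3·P6 via (20.185,36.885): [(23.9177, 21.6568) (13.1972, 28.0708) (0, 29.0076) (0, 0) (38.7733, 0)]  |A|=804.0522
8. canonical 5-gon: [(23.9177, 21.6568) (13.1972, 28.0708) (0, 29.0076) (0, 0) (38.7733, 0)]
9. shoelace: 804.0522

Area of P3's cell: 804.0522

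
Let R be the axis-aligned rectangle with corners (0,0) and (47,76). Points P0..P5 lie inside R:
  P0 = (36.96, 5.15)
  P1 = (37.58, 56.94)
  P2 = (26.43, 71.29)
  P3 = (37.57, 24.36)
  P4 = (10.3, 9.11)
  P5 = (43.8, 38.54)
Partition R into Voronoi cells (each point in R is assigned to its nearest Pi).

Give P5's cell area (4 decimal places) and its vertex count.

1. box [0,47]×[0,76]: [(0, 0) (47, 0) (47, 76) (0, 76)]
2. ⊥bis P5·P0 via (40.38,21.845): [(0, 30.1169) (47, 20.4889) (47, 76) (0, 76)]  |A|=2382.7638
3. ⊥bis P5·P1 via (40.69,47.74): [(0, 33.985) (0, 30.1169) (47, 20.4889) (47, 49.8731)]  |A|=781.4283
4. ⊥bis P5·P2 via (35.115,54.915): [(0, 33.985) (0, 30.1169) (47, 20.4889) (47, 49.8731)]  |A|=781.4283
5. ⊥bis P5·P3 via (40.685,31.45): [(19.7326, 40.6555) (47, 28.6755) (47, 49.8731)]  |A|=289.0015
6. ⊥bis P5·P4 via (27.05,23.825): [(19.7326, 40.6555) (47, 28.6755) (47, 49.8731)]  |A|=289.0015
7. canonical 3-gon: [(19.7326, 40.6555) (47, 28.6755) (47, 49.8731)]
8. shoelace: 289.0015

Area of P5's cell: 289.0015 (3 vertices)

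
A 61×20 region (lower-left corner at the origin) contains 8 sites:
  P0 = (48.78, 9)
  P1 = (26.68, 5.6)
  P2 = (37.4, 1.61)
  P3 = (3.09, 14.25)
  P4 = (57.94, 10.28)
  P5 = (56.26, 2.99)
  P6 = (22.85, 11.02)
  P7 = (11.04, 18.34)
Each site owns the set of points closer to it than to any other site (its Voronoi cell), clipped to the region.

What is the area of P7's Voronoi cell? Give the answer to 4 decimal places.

1. box [0,61]×[0,20]: [(0, 0) (61, 0) (61, 20) (0, 20)]
2. ⊥bis P7·P0 via (29.91,13.67): [(0, 0) (26.5269, 0) (31.4766, 20) (0, 20)]  |A|=580.0348
3. ⊥bis P7·P1 via (18.86,11.97): [(0, 0) (9.1095, 0) (25.4011, 20) (0, 20)]  |A|=345.1056
4. ⊥bis P7·P2 via (24.22,9.975): [(0, 0) (9.1095, 0) (25.4011, 20) (0, 20)]  |A|=345.1056
5. ⊥bis P7·P3 via (7.065,16.295): [(12.9945, 4.7694) (25.4011, 20) (5.1589, 20)]  |A|=154.1503
6. ⊥bis P7·P4 via (34.49,14.31): [(12.9945, 4.7694) (25.4011, 20) (5.1589, 20)]  |A|=154.1503
7. ⊥bis P7·P5 via (33.65,10.665): [(12.9945, 4.7694) (25.4011, 20) (5.1589, 20)]  |A|=154.1503
8. ⊥bis P7·P6 via (16.945,14.68): [(12.0002, 6.7021) (20.2424, 20) (5.1589, 20)]  |A|=100.2893
9. canonical 3-gon: [(12.0002, 6.7021) (20.2424, 20) (5.1589, 20)]
10. shoelace: 100.2893

Area of P7's cell: 100.2893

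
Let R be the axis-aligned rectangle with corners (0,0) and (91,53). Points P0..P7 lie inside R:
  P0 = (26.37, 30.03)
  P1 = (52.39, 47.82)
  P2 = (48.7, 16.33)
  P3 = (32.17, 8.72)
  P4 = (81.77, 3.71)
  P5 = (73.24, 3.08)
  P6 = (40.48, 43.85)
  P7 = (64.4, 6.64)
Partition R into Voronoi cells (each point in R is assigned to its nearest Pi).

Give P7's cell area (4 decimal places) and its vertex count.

Area of P7's cell: 433.0436 (5 vertices)

1. box [0,91]×[0,53]: [(0, 0) (91, 0) (91, 53) (0, 53)]
2. ⊥bis P7·P0 via (45.385,18.335): [(34.1082, 0) (91, 0) (91, 53) (66.7054, 53)]  |A|=2151.4392
3. ⊥bis P7·P1 via (58.395,27.23): [(49.2078, 24.5506) (34.1082, 0) (91, 0) (91, 36.7391)]  |A|=1466.0673
4. ⊥bis P7·P2 via (56.55,11.485): [(67.996, 30.0301) (49.4615, 0) (91, 0) (91, 36.7391)]  |A|=1046.2765
5. ⊥bis P7·P3 via (48.285,7.68): [(67.996, 30.0301) (49.4615, 0) (91, 0) (91, 36.7391)]  |A|=1046.2765
6. ⊥bis P7·P4 via (73.085,5.175): [(77.7578, 32.8771) (67.996, 30.0301) (49.4615, 0) (72.2121, 0)]  |A|=494.1774
7. ⊥bis P7·P5 via (68.82,4.86): [(76.0676, 22.8569) (77.7578, 32.8771) (67.996, 30.0301) (49.4615, 0) (66.8628, 0)]  |A|=433.0436
8. ⊥bis P7·P6 via (52.44,25.245): [(76.0676, 22.8569) (77.7578, 32.8771) (67.996, 30.0301) (49.4615, 0) (66.8628, 0)]  |A|=433.0436
9. canonical 5-gon: [(76.0676, 22.8569) (77.7578, 32.8771) (67.996, 30.0301) (49.4615, 0) (66.8628, 0)]
10. shoelace: 433.0436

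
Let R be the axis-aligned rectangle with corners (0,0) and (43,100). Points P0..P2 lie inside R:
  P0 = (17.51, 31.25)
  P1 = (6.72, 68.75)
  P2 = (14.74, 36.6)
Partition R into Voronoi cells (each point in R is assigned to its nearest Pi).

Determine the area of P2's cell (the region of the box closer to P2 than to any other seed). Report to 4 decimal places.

Area of P2's cell: 802.1088

1. box [0,43]×[0,100]: [(0, 0) (43, 0) (43, 100) (0, 100)]
2. ⊥bis P2·P0 via (16.125,33.925): [(0, 25.5762) (43, 47.8397) (43, 100) (0, 100)]  |A|=2721.5584
3. ⊥bis P2·P1 via (10.73,52.675): [(0, 49.9983) (0, 25.5762) (43, 47.8397) (43, 60.7249)]  |A|=802.1088
4. canonical 4-gon: [(0, 49.9983) (0, 25.5762) (43, 47.8397) (43, 60.7249)]
5. shoelace: 802.1088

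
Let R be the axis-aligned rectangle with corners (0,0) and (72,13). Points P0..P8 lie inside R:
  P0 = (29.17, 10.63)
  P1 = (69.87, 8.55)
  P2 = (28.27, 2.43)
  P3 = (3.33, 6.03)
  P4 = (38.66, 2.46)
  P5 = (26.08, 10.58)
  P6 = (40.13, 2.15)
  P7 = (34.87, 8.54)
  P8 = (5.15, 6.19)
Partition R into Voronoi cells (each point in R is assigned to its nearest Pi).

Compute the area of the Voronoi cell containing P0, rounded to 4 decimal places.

1. box [0,72]×[0,13]: [(0, 0) (72, 0) (72, 13) (0, 13)]
2. ⊥bis P0·P1 via (49.52,9.59): [(0, 0) (49.0299, 0) (49.6943, 13) (0, 13)]  |A|=641.7071
3. ⊥bis P0·P2 via (28.72,6.53): [(0, 9.6822) (49.2485, 4.2769) (49.6943, 13) (0, 13)]  |A|=298.4431
4. ⊥bis P0·P3 via (16.25,8.33): [(16.3283, 7.8901) (49.2485, 4.2769) (49.6943, 13) (15.4187, 13)]  |A|=231.9618
5. ⊥bis P0·P4 via (33.915,6.545): [(16.3283, 7.8901) (33.4547, 6.0103) (39.4721, 13) (15.4187, 13)]  |A|=126.9653
6. ⊥bis P0·P5 via (27.625,10.605): [(27.6891, 6.6431) (33.4547, 6.0103) (39.4721, 13) (27.5862, 13)]  |A|=59.8322
7. ⊥bis P0·P6 via (34.65,6.39): [(27.6891, 6.6431) (33.4547, 6.0103) (39.4721, 13) (27.5862, 13)]  |A|=59.8322
8. ⊥bis P0·P7 via (32.02,9.585): [(27.6891, 6.6431) (30.8155, 6.3) (33.2722, 13) (27.5862, 13)]  |A|=28.9672
9. ⊥bis P0·P8 via (17.16,8.41): [(27.6891, 6.6431) (30.8155, 6.3) (33.2722, 13) (27.5862, 13)]  |A|=28.9672
10. canonical 4-gon: [(27.6891, 6.6431) (30.8155, 6.3) (33.2722, 13) (27.5862, 13)]
11. shoelace: 28.9672

Area of P0's cell: 28.9672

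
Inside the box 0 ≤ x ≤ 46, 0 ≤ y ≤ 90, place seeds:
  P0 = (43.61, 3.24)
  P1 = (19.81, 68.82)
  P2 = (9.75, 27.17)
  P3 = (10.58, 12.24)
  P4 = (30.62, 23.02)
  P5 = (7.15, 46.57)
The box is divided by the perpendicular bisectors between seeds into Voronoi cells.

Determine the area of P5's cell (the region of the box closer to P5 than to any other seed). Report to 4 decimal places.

1. box [0,46]×[0,90]: [(0, 0) (46, 0) (46, 90) (0, 90)]
2. ⊥bis P5·P0 via (25.38,24.905): [(0, 3.549) (46, 42.2557) (46, 90) (0, 90)]  |A|=3086.4919
3. ⊥bis P5·P1 via (13.48,57.695): [(0, 65.365) (0, 3.549) (43.8275, 40.4276)]  |A|=1354.6188
4. ⊥bis P5·P2 via (8.45,36.87): [(42.1437, 41.3857) (0, 65.365) (0, 35.7375)]  |A|=624.3056
5. ⊥bis P5·P3 via (8.865,29.405): [(42.1437, 41.3857) (0, 65.365) (0, 35.7375)]  |A|=624.3056
6. ⊥bis P5·P4 via (18.885,34.795): [(22.9119, 38.8082) (31.5477, 47.4147) (0, 65.365) (0, 35.7375)]  |A|=552.6754
7. canonical 4-gon: [(22.9119, 38.8082) (31.5477, 47.4147) (0, 65.365) (0, 35.7375)]
8. shoelace: 552.6754

Area of P5's cell: 552.6754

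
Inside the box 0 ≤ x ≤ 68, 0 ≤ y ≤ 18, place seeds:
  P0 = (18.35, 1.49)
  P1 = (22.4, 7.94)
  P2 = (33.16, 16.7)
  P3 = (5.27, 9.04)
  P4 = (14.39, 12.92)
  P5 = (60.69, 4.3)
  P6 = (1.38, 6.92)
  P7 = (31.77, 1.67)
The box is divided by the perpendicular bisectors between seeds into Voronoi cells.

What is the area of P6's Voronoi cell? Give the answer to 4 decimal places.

1. box [0,68]×[0,18]: [(0, 0) (68, 0) (68, 18) (0, 18)]
2. ⊥bis P6·P0 via (9.865,4.205): [(0, 0) (8.5195, 0) (14.2791, 18) (0, 18)]  |A|=205.1872
3. ⊥bis P6·P1 via (11.89,7.43): [(0, 0) (8.5195, 0) (11.7592, 10.1249) (11.3771, 18) (0, 18)]  |A|=193.7605
4. ⊥bis P6·P2 via (17.27,11.81): [(0, 0) (8.5195, 0) (11.7592, 10.1249) (11.3771, 18) (0, 18)]  |A|=193.7605
5. ⊥bis P6·P3 via (3.325,7.98): [(0, 14.0811) (0, 0) (7.674, 0)]  |A|=54.029
6. ⊥bis P6·P4 via (7.885,9.92): [(0, 14.0811) (0, 0) (7.674, 0)]  |A|=54.029
7. ⊥bis P6·P5 via (31.035,5.61): [(0, 14.0811) (0, 0) (7.674, 0)]  |A|=54.029
8. ⊥bis P6·P7 via (16.575,4.295): [(0, 14.0811) (0, 0) (7.674, 0)]  |A|=54.029
9. canonical 3-gon: [(0, 14.0811) (0, 0) (7.674, 0)]
10. shoelace: 54.029

Area of P6's cell: 54.0290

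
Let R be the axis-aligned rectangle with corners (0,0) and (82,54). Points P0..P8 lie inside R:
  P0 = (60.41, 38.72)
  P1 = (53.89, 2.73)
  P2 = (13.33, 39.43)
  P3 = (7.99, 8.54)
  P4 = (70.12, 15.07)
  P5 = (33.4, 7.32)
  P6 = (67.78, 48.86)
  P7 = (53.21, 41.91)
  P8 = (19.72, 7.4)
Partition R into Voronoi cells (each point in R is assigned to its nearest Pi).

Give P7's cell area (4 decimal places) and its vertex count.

Area of P7's cell: 638.3943 (6 vertices)

1. box [0,82]×[0,54]: [(0, 0) (82, 0) (82, 54) (0, 54)]
2. ⊥bis P7·P0 via (56.81,40.315): [(0, 0) (38.9482, 0) (62.8732, 54) (0, 54)]  |A|=2749.1786
3. ⊥bis P7·P1 via (53.55,22.32): [(0, 21.3906) (48.8007, 22.2376) (62.8732, 54) (0, 54)]  |A|=1794.1837
4. ⊥bis P7·P2 via (33.27,40.67): [(34.4318, 21.9882) (48.8007, 22.2376) (62.8732, 54) (32.4411, 54)]  |A|=713.5358
5. ⊥bis P7·P3 via (30.6,25.225): [(34.4318, 21.9882) (48.8007, 22.2376) (62.8732, 54) (32.4411, 54)]  |A|=713.5358
6. ⊥bis P7·P4 via (61.665,28.49): [(34.4318, 21.9882) (48.8007, 22.2376) (62.8732, 54) (32.4411, 54)]  |A|=713.5358
7. ⊥bis P7·P5 via (43.305,24.615): [(33.9347, 29.9815) (47.4957, 22.2149) (48.8007, 22.2376) (62.8732, 54) (32.4411, 54)]  |A|=661.2674
8. ⊥bis P7·P6 via (60.495,45.385): [(33.9347, 29.9815) (47.4957, 22.2149) (48.8007, 22.2376) (59.7491, 46.9487) (56.3856, 54) (32.4411, 54)]  |A|=638.3943
9. ⊥bis P7·P8 via (36.465,24.655): [(33.9347, 29.9815) (47.4957, 22.2149) (48.8007, 22.2376) (59.7491, 46.9487) (56.3856, 54) (32.4411, 54)]  |A|=638.3943
10. canonical 6-gon: [(33.9347, 29.9815) (47.4957, 22.2149) (48.8007, 22.2376) (59.7491, 46.9487) (56.3856, 54) (32.4411, 54)]
11. shoelace: 638.3943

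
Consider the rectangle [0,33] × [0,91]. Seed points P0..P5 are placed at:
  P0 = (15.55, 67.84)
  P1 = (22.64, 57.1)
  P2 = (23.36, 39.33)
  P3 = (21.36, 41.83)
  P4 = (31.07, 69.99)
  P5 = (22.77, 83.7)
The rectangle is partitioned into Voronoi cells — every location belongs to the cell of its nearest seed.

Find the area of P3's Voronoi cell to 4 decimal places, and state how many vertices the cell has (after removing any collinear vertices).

Area of P3's cell: 462.7145 (4 vertices)

1. box [0,33]×[0,91]: [(0, 0) (33, 0) (33, 91) (0, 91)]
2. ⊥bis P3·P0 via (18.455,54.835): [(0, 50.7126) (0, 0) (33, 0) (33, 58.084)]  |A|=1795.1439
3. ⊥bis P3·P1 via (22,49.465): [(1.9418, 51.1464) (0, 50.7126) (0, 0) (33, 0) (33, 48.5429)]  |A|=1646.98
4. ⊥bis P3·P2 via (22.36,40.58): [(32.3788, 48.595) (1.9418, 51.1464) (0, 50.7126) (0, 22.692)]  |A|=462.7145
5. ⊥bis P3·P4 via (26.215,55.91): [(32.3788, 48.595) (1.9418, 51.1464) (0, 50.7126) (0, 22.692)]  |A|=462.7145
6. ⊥bis P3·P5 via (22.065,62.765): [(32.3788, 48.595) (1.9418, 51.1464) (0, 50.7126) (0, 22.692)]  |A|=462.7145
7. canonical 4-gon: [(32.3788, 48.595) (1.9418, 51.1464) (0, 50.7126) (0, 22.692)]
8. shoelace: 462.7145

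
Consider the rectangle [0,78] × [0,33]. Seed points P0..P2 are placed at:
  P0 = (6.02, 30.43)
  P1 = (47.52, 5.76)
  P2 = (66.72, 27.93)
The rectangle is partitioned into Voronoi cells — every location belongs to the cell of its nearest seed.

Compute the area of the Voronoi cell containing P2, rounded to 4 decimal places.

1. box [0,78]×[0,33]: [(0, 0) (78, 0) (78, 33) (0, 33)]
2. ⊥bis P2·P0 via (36.37,29.18): [(35.1682, 0) (78, 0) (78, 33) (36.5273, 33)]  |A|=1391.0239
3. ⊥bis P2·P1 via (57.12,16.845): [(76.5707, 0) (78, 0) (78, 33) (38.466, 33)]  |A|=675.8939
4. canonical 4-gon: [(76.5707, 0) (78, 0) (78, 33) (38.466, 33)]
5. shoelace: 675.8939

Area of P2's cell: 675.8939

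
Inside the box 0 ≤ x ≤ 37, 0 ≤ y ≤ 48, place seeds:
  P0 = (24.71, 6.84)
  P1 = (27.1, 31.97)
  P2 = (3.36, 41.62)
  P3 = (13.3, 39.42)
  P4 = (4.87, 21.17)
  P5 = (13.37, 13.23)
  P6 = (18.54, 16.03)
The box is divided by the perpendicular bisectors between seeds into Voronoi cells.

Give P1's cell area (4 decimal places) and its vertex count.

1. box [0,37]×[0,48]: [(0, 0) (37, 0) (37, 48) (0, 48)]
2. ⊥bis P1·P0 via (25.905,19.405): [(0, 21.8687) (37, 18.3498) (37, 48) (0, 48)]  |A|=1031.9575
3. ⊥bis P1·P2 via (15.23,36.795): [(8.8216, 21.0297) (37, 18.3498) (37, 48) (19.7847, 48)]  |A|=649.8981
4. ⊥bis P1·P3 via (20.2,35.695): [(12.1138, 20.7166) (37, 18.3498) (37, 48) (26.8429, 48)]  |A|=507.4995
5. ⊥bis P1·P4 via (15.985,26.57): [(15.6481, 27.2634) (19.154, 20.0471) (37, 18.3498) (37, 48) (26.8429, 48)]  |A|=483.2711
6. ⊥bis P1·P5 via (20.235,22.6): [(15.6481, 27.2634) (16.6309, 25.2406) (24.4005, 19.5481) (37, 18.3498) (37, 48) (26.8429, 48)]  |A|=470.2766
7. ⊥bis P1·P6 via (22.82,24): [(15.8942, 27.7192) (32.5541, 18.7726) (37, 18.3498) (37, 48) (26.8429, 48)]  |A|=432.2572
8. canonical 5-gon: [(15.8942, 27.7192) (32.5541, 18.7726) (37, 18.3498) (37, 48) (26.8429, 48)]
9. shoelace: 432.2572

Area of P1's cell: 432.2572 (5 vertices)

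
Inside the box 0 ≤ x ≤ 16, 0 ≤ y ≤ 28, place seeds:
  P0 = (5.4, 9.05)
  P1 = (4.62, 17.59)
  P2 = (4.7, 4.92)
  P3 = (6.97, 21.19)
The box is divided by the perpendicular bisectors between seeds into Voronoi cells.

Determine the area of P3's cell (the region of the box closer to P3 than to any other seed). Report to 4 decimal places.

Area of P3's cell: 159.5869

1. box [0,16]×[0,28]: [(0, 0) (16, 0) (16, 28) (0, 28)]
2. ⊥bis P3·P0 via (6.185,15.12): [(0, 15.9199) (16, 13.8507) (16, 28) (0, 28)]  |A|=209.8356
3. ⊥bis P3·P1 via (5.795,19.39): [(0, 23.1728) (13.856, 14.1279) (16, 13.8507) (16, 28) (0, 28)]  |A|=159.5869
4. ⊥bis P3·P2 via (5.835,13.055): [(0, 23.1728) (13.856, 14.1279) (16, 13.8507) (16, 28) (0, 28)]  |A|=159.5869
5. canonical 5-gon: [(0, 23.1728) (13.856, 14.1279) (16, 13.8507) (16, 28) (0, 28)]
6. shoelace: 159.5869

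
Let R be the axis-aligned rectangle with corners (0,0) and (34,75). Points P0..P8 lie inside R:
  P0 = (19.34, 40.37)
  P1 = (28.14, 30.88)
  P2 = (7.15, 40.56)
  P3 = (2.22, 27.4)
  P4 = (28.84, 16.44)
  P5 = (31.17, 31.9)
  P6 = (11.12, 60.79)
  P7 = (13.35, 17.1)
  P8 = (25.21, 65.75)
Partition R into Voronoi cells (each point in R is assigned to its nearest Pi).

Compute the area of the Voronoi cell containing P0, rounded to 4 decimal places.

Area of P0's cell: 317.8513

1. box [0,34]×[0,75]: [(0, 0) (34, 0) (34, 75) (0, 75)]
2. ⊥bis P0·P1 via (23.74,35.625): [(0, 13.6111) (34, 45.139) (34, 75) (0, 75)]  |A|=1551.2482
3. ⊥bis P0·P2 via (13.245,40.465): [(13.0145, 25.6794) (34, 45.139) (34, 75) (13.7833, 75)]  |A|=811.8739
4. ⊥bis P0·P3 via (10.78,33.885): [(13.0948, 30.8295) (15.3534, 27.8482) (34, 45.139) (34, 75) (13.7833, 75)]  |A|=805.9381
5. ⊥bis P0·P4 via (24.09,28.405): [(13.0948, 30.8295) (15.3534, 27.8482) (34, 45.139) (34, 75) (13.7833, 75)]  |A|=805.9381
6. ⊥bis P0·P5 via (25.255,36.135): [(13.0948, 30.8295) (15.3534, 27.8482) (27.1614, 38.7976) (34, 48.3491) (34, 75) (13.7833, 75)]  |A|=794.9618
7. ⊥bis P0·P6 via (15.23,50.58): [(13.3911, 49.8398) (13.0948, 30.8295) (15.3534, 27.8482) (27.1614, 38.7976) (34, 48.3491) (34, 58.1358)]  |A|=366.857
8. ⊥bis P0·P7 via (16.345,28.735): [(13.3911, 49.8398) (13.0948, 30.8295) (14.2786, 29.2669) (16.3174, 28.7421) (27.1614, 38.7976) (34, 48.3491) (34, 58.1358)]  |A|=365.6928
9. ⊥bis P0·P8 via (22.275,53.06): [(21.7134, 53.1899) (13.3911, 49.8398) (13.0948, 30.8295) (14.2786, 29.2669) (16.3174, 28.7421) (27.1614, 38.7976) (34, 48.3491) (34, 50.3482)]  |A|=317.8513
10. canonical 8-gon: [(21.7134, 53.1899) (13.3911, 49.8398) (13.0948, 30.8295) (14.2786, 29.2669) (16.3174, 28.7421) (27.1614, 38.7976) (34, 48.3491) (34, 50.3482)]
11. shoelace: 317.8513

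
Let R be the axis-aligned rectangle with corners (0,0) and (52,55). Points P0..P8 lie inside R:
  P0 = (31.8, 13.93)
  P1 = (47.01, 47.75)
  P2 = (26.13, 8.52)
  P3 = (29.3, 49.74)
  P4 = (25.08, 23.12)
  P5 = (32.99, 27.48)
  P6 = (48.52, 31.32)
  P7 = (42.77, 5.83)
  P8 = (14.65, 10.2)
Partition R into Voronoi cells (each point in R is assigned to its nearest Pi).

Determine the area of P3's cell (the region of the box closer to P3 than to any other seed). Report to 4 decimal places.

1. box [0,52]×[0,55]: [(0, 0) (52, 0) (52, 55) (0, 55)]
2. ⊥bis P3·P0 via (30.55,31.835): [(0, 29.7022) (52, 33.3325) (52, 55) (0, 55)]  |A|=1221.0977
3. ⊥bis P3·P1 via (38.155,48.745): [(0, 29.7022) (36.3, 32.2364) (38.8578, 55) (0, 55)]  |A|=901.4266
4. ⊥bis P3·P2 via (27.715,29.13): [(0, 31.2614) (10.6272, 30.4441) (36.3, 32.2364) (38.8578, 55) (0, 55)]  |A|=893.1417
5. ⊥bis P3·P4 via (27.19,36.43): [(0, 40.7404) (36.6035, 34.9377) (38.8578, 55) (0, 55)]  |A|=650.7655
6. ⊥bis P3·P5 via (31.145,38.61): [(0, 40.7404) (22.4894, 37.1752) (37.1276, 39.6017) (38.8578, 55) (0, 55)]  |A|=617.2648
7. ⊥bis P3·P6 via (38.91,40.53): [(0, 40.7404) (22.4894, 37.1752) (37.1276, 39.6017) (38.8578, 55) (0, 55)]  |A|=617.2648
8. ⊥bis P3·P7 via (36.035,27.785): [(0, 40.7404) (22.4894, 37.1752) (37.1276, 39.6017) (38.8578, 55) (0, 55)]  |A|=617.2648
9. ⊥bis P3·P8 via (21.975,29.97): [(0, 40.7404) (22.4894, 37.1752) (37.1276, 39.6017) (38.8578, 55) (0, 55)]  |A|=617.2648
10. canonical 5-gon: [(0, 40.7404) (22.4894, 37.1752) (37.1276, 39.6017) (38.8578, 55) (0, 55)]
11. shoelace: 617.2648

Area of P3's cell: 617.2648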